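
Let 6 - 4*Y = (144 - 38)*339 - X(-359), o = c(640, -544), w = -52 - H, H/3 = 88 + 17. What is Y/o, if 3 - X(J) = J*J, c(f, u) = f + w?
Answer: -82403/546 ≈ -150.92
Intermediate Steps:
H = 315 (H = 3*(88 + 17) = 3*105 = 315)
w = -367 (w = -52 - 1*315 = -52 - 315 = -367)
c(f, u) = -367 + f (c(f, u) = f - 367 = -367 + f)
o = 273 (o = -367 + 640 = 273)
X(J) = 3 - J² (X(J) = 3 - J*J = 3 - J²)
Y = -82403/2 (Y = 3/2 - ((144 - 38)*339 - (3 - 1*(-359)²))/4 = 3/2 - (106*339 - (3 - 1*128881))/4 = 3/2 - (35934 - (3 - 128881))/4 = 3/2 - (35934 - 1*(-128878))/4 = 3/2 - (35934 + 128878)/4 = 3/2 - ¼*164812 = 3/2 - 41203 = -82403/2 ≈ -41202.)
Y/o = -82403/2/273 = -82403/2*1/273 = -82403/546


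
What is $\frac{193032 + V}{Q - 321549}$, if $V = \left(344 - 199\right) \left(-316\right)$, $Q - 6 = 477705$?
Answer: $\frac{73606}{78081} \approx 0.94269$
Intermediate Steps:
$Q = 477711$ ($Q = 6 + 477705 = 477711$)
$V = -45820$ ($V = 145 \left(-316\right) = -45820$)
$\frac{193032 + V}{Q - 321549} = \frac{193032 - 45820}{477711 - 321549} = \frac{147212}{156162} = 147212 \cdot \frac{1}{156162} = \frac{73606}{78081}$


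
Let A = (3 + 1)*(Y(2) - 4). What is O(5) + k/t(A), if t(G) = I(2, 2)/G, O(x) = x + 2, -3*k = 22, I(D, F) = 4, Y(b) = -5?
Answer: 73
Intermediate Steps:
k = -22/3 (k = -⅓*22 = -22/3 ≈ -7.3333)
O(x) = 2 + x
A = -36 (A = (3 + 1)*(-5 - 4) = 4*(-9) = -36)
t(G) = 4/G
O(5) + k/t(A) = (2 + 5) - 22/3/(4/(-36)) = 7 - 22/3/(4*(-1/36)) = 7 - 22/3/(-⅑) = 7 - 9*(-22/3) = 7 + 66 = 73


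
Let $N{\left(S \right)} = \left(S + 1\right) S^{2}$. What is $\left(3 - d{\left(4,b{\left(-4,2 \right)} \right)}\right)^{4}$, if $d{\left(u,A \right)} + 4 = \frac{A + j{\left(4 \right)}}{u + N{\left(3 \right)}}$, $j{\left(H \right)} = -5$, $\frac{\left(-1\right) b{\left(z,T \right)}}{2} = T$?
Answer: $\frac{6975757441}{2560000} \approx 2724.9$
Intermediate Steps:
$b{\left(z,T \right)} = - 2 T$
$N{\left(S \right)} = S^{2} \left(1 + S\right)$ ($N{\left(S \right)} = \left(1 + S\right) S^{2} = S^{2} \left(1 + S\right)$)
$d{\left(u,A \right)} = -4 + \frac{-5 + A}{36 + u}$ ($d{\left(u,A \right)} = -4 + \frac{A - 5}{u + 3^{2} \left(1 + 3\right)} = -4 + \frac{-5 + A}{u + 9 \cdot 4} = -4 + \frac{-5 + A}{u + 36} = -4 + \frac{-5 + A}{36 + u}$)
$\left(3 - d{\left(4,b{\left(-4,2 \right)} \right)}\right)^{4} = \left(3 - \frac{-149 - 4 - 16}{36 + 4}\right)^{4} = \left(3 - \frac{-149 - 4 - 16}{40}\right)^{4} = \left(3 - \frac{1}{40} \left(-169\right)\right)^{4} = \left(3 - - \frac{169}{40}\right)^{4} = \left(3 + \frac{169}{40}\right)^{4} = \left(\frac{289}{40}\right)^{4} = \frac{6975757441}{2560000}$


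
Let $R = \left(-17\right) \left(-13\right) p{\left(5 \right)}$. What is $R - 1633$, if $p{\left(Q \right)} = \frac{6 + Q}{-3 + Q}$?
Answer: $- \frac{835}{2} \approx -417.5$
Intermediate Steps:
$p{\left(Q \right)} = \frac{6 + Q}{-3 + Q}$
$R = \frac{2431}{2}$ ($R = \left(-17\right) \left(-13\right) \frac{6 + 5}{-3 + 5} = 221 \cdot \frac{1}{2} \cdot 11 = 221 \cdot \frac{11}{2} = \frac{2431}{2} \approx 1215.5$)
$R - 1633 = \frac{2431}{2} - 1633 = - \frac{835}{2}$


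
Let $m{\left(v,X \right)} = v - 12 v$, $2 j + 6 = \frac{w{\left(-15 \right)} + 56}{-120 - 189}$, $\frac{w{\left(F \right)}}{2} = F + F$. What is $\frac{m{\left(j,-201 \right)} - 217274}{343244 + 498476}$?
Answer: $- \frac{67127491}{260091480} \approx -0.25809$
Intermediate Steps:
$w{\left(F \right)} = 4 F$ ($w{\left(F \right)} = 2 \left(F + F\right) = 2 \cdot 2 F = 4 F$)
$j = - \frac{925}{309}$ ($j = -3 + \frac{\left(4 \left(-15\right) + 56\right) \frac{1}{-120 - 189}}{2} = -3 + \frac{\left(-60 + 56\right) \frac{1}{-309}}{2} = -3 + \frac{\left(-4\right) \left(- \frac{1}{309}\right)}{2} = -3 + \frac{1}{2} \cdot \frac{4}{309} = -3 + \frac{2}{309} = - \frac{925}{309} \approx -2.9935$)
$m{\left(v,X \right)} = - 11 v$
$\frac{m{\left(j,-201 \right)} - 217274}{343244 + 498476} = \frac{\left(-11\right) \left(- \frac{925}{309}\right) - 217274}{343244 + 498476} = \frac{\frac{10175}{309} - 217274}{841720} = \left(- \frac{67127491}{309}\right) \frac{1}{841720} = - \frac{67127491}{260091480}$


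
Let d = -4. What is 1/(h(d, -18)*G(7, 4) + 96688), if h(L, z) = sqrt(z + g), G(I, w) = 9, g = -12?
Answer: 48344/4674285887 - 9*I*sqrt(30)/9348571774 ≈ 1.0343e-5 - 5.273e-9*I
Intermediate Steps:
h(L, z) = sqrt(-12 + z) (h(L, z) = sqrt(z - 12) = sqrt(-12 + z))
1/(h(d, -18)*G(7, 4) + 96688) = 1/(sqrt(-12 - 18)*9 + 96688) = 1/(sqrt(-30)*9 + 96688) = 1/((I*sqrt(30))*9 + 96688) = 1/(9*I*sqrt(30) + 96688) = 1/(96688 + 9*I*sqrt(30))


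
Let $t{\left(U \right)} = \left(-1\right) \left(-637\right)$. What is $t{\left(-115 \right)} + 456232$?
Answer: $456869$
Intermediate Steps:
$t{\left(U \right)} = 637$
$t{\left(-115 \right)} + 456232 = 637 + 456232 = 456869$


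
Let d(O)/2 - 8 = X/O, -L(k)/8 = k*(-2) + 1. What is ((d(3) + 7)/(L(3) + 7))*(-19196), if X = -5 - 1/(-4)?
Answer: -1142162/141 ≈ -8100.4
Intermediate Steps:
L(k) = -8 + 16*k (L(k) = -8*(k*(-2) + 1) = -8*(-2*k + 1) = -8*(1 - 2*k) = -8 + 16*k)
X = -19/4 (X = -5 - 1*(-1/4) = -5 + 1/4 = -19/4 ≈ -4.7500)
d(O) = 16 - 19/(2*O) (d(O) = 16 + 2*(-19/(4*O)) = 16 - 19/(2*O))
((d(3) + 7)/(L(3) + 7))*(-19196) = (((16 - 19/2/3) + 7)/((-8 + 16*3) + 7))*(-19196) = (((16 - 19/2*1/3) + 7)/((-8 + 48) + 7))*(-19196) = (((16 - 19/6) + 7)/(40 + 7))*(-19196) = ((77/6 + 7)/47)*(-19196) = ((119/6)*(1/47))*(-19196) = (119/282)*(-19196) = -1142162/141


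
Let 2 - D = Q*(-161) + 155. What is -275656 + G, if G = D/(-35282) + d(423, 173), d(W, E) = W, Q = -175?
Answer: -4855371189/17641 ≈ -2.7523e+5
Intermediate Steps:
D = -28328 (D = 2 - (-175*(-161) + 155) = 2 - (28175 + 155) = 2 - 1*28330 = 2 - 28330 = -28328)
G = 7476307/17641 (G = -28328/(-35282) + 423 = -28328*(-1/35282) + 423 = 14164/17641 + 423 = 7476307/17641 ≈ 423.80)
-275656 + G = -275656 + 7476307/17641 = -4855371189/17641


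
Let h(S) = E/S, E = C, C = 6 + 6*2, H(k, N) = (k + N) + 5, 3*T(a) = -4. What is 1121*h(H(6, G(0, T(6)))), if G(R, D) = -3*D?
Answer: 6726/5 ≈ 1345.2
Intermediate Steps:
T(a) = -4/3 (T(a) = (1/3)*(-4) = -4/3)
H(k, N) = 5 + N + k (H(k, N) = (N + k) + 5 = 5 + N + k)
C = 18 (C = 6 + 12 = 18)
E = 18
h(S) = 18/S
1121*h(H(6, G(0, T(6)))) = 1121*(18/(5 - 3*(-4/3) + 6)) = 1121*(18/(5 + 4 + 6)) = 1121*(18/15) = 1121*(18*(1/15)) = 1121*(6/5) = 6726/5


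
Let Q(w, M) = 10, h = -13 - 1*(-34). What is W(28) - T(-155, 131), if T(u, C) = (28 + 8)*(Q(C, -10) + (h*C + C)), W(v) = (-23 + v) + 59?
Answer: -104048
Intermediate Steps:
h = 21 (h = -13 + 34 = 21)
W(v) = 36 + v
T(u, C) = 360 + 792*C (T(u, C) = (28 + 8)*(10 + (21*C + C)) = 36*(10 + 22*C) = 360 + 792*C)
W(28) - T(-155, 131) = (36 + 28) - (360 + 792*131) = 64 - (360 + 103752) = 64 - 1*104112 = 64 - 104112 = -104048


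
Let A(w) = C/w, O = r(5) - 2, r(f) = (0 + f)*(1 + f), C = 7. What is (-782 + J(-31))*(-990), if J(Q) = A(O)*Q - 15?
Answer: 1593405/2 ≈ 7.9670e+5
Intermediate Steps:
r(f) = f*(1 + f)
O = 28 (O = 5*(1 + 5) - 2 = 5*6 - 2 = 30 - 2 = 28)
A(w) = 7/w
J(Q) = -15 + Q/4 (J(Q) = (7/28)*Q - 15 = (7*(1/28))*Q - 15 = Q/4 - 15 = -15 + Q/4)
(-782 + J(-31))*(-990) = (-782 + (-15 + (¼)*(-31)))*(-990) = (-782 + (-15 - 31/4))*(-990) = (-782 - 91/4)*(-990) = -3219/4*(-990) = 1593405/2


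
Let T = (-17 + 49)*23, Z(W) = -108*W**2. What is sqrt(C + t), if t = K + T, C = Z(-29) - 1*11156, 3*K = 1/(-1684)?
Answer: I*sqrt(646030684911)/2526 ≈ 318.19*I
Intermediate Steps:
T = 736 (T = 32*23 = 736)
K = -1/5052 (K = (1/3)/(-1684) = (1/3)*(-1/1684) = -1/5052 ≈ -0.00019794)
C = -101984 (C = -108*(-29)**2 - 1*11156 = -108*841 - 11156 = -90828 - 11156 = -101984)
t = 3718271/5052 (t = -1/5052 + 736 = 3718271/5052 ≈ 736.00)
sqrt(C + t) = sqrt(-101984 + 3718271/5052) = sqrt(-511504897/5052) = I*sqrt(646030684911)/2526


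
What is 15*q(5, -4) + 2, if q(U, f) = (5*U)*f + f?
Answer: -1558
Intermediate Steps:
q(U, f) = f + 5*U*f (q(U, f) = 5*U*f + f = f + 5*U*f)
15*q(5, -4) + 2 = 15*(-4*(1 + 5*5)) + 2 = 15*(-4*(1 + 25)) + 2 = 15*(-4*26) + 2 = 15*(-104) + 2 = -1560 + 2 = -1558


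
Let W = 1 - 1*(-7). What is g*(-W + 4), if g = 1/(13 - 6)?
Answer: -4/7 ≈ -0.57143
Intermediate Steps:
W = 8 (W = 1 + 7 = 8)
g = ⅐ (g = 1/7 = ⅐ ≈ 0.14286)
g*(-W + 4) = (-1*8 + 4)/7 = (-8 + 4)/7 = (⅐)*(-4) = -4/7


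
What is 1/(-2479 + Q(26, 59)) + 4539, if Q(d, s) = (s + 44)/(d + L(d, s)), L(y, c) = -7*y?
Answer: 1755807597/386827 ≈ 4539.0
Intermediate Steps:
Q(d, s) = -(44 + s)/(6*d) (Q(d, s) = (s + 44)/(d - 7*d) = (44 + s)/((-6*d)) = (44 + s)*(-1/(6*d)) = -(44 + s)/(6*d))
1/(-2479 + Q(26, 59)) + 4539 = 1/(-2479 + (1/6)*(-44 - 1*59)/26) + 4539 = 1/(-2479 + (1/6)*(1/26)*(-44 - 59)) + 4539 = 1/(-2479 + (1/6)*(1/26)*(-103)) + 4539 = 1/(-2479 - 103/156) + 4539 = 1/(-386827/156) + 4539 = -156/386827 + 4539 = 1755807597/386827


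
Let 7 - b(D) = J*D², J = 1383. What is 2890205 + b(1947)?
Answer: -5239798635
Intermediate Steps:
b(D) = 7 - 1383*D²
2890205 + b(1947) = 2890205 + (7 - 1383*1947²) = 2890205 + (7 - 1383*3790809) = 2890205 + (7 - 5242688847) = 2890205 - 5242688840 = -5239798635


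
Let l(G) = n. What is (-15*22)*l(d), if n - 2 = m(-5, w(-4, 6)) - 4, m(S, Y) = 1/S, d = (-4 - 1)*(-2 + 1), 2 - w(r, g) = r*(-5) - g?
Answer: 726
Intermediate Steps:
w(r, g) = 2 + g + 5*r (w(r, g) = 2 - (r*(-5) - g) = 2 - (-5*r - g) = 2 - (-g - 5*r) = 2 + (g + 5*r) = 2 + g + 5*r)
d = 5 (d = -5*(-1) = 5)
n = -11/5 (n = 2 + (1/(-5) - 4) = 2 + (-⅕ - 4) = 2 - 21/5 = -11/5 ≈ -2.2000)
l(G) = -11/5
(-15*22)*l(d) = -15*22*(-11/5) = -330*(-11/5) = 726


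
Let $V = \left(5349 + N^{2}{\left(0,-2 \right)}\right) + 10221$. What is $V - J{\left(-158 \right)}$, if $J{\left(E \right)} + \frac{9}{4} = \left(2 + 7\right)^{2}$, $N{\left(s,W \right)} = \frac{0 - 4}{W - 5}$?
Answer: $\frac{3036349}{196} \approx 15492.0$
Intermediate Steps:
$N{\left(s,W \right)} = - \frac{4}{-5 + W}$
$V = \frac{762946}{49}$ ($V = \left(5349 + \left(- \frac{4}{-5 - 2}\right)^{2}\right) + 10221 = \left(5349 + \left(- \frac{4}{-7}\right)^{2}\right) + 10221 = \left(5349 + \left(\left(-4\right) \left(- \frac{1}{7}\right)\right)^{2}\right) + 10221 = \left(5349 + \left(\frac{4}{7}\right)^{2}\right) + 10221 = \left(5349 + \frac{16}{49}\right) + 10221 = \frac{262117}{49} + 10221 = \frac{762946}{49} \approx 15570.0$)
$J{\left(E \right)} = \frac{315}{4}$ ($J{\left(E \right)} = - \frac{9}{4} + \left(2 + 7\right)^{2} = - \frac{9}{4} + 9^{2} = - \frac{9}{4} + 81 = \frac{315}{4}$)
$V - J{\left(-158 \right)} = \frac{762946}{49} - \frac{315}{4} = \frac{3036349}{196}$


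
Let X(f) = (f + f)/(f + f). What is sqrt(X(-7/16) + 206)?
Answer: 3*sqrt(23) ≈ 14.387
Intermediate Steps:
X(f) = 1 (X(f) = (2*f)/((2*f)) = (2*f)*(1/(2*f)) = 1)
sqrt(X(-7/16) + 206) = sqrt(1 + 206) = sqrt(207) = 3*sqrt(23)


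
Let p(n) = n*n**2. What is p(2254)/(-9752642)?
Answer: -5725741532/4876321 ≈ -1174.2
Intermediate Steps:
p(n) = n**3
p(2254)/(-9752642) = 2254**3/(-9752642) = 11451483064*(-1/9752642) = -5725741532/4876321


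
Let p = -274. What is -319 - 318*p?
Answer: 86813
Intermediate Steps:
-319 - 318*p = -319 - 318*(-274) = -319 + 87132 = 86813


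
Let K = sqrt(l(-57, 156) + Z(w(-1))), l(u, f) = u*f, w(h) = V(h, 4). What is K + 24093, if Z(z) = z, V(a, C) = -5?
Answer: 24093 + I*sqrt(8897) ≈ 24093.0 + 94.324*I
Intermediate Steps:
w(h) = -5
l(u, f) = f*u
K = I*sqrt(8897) (K = sqrt(156*(-57) - 5) = sqrt(-8892 - 5) = sqrt(-8897) = I*sqrt(8897) ≈ 94.324*I)
K + 24093 = I*sqrt(8897) + 24093 = 24093 + I*sqrt(8897)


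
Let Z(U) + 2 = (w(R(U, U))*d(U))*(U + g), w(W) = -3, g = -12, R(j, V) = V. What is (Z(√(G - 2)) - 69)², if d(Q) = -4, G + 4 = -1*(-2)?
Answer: 45649 - 10320*I ≈ 45649.0 - 10320.0*I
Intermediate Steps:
G = -2 (G = -4 - 1*(-2) = -4 + 2 = -2)
Z(U) = -146 + 12*U (Z(U) = -2 + (-3*(-4))*(U - 12) = -2 + 12*(-12 + U) = -2 + (-144 + 12*U) = -146 + 12*U)
(Z(√(G - 2)) - 69)² = ((-146 + 12*√(-2 - 2)) - 69)² = ((-146 + 12*√(-4)) - 69)² = ((-146 + 12*(2*I)) - 69)² = ((-146 + 24*I) - 69)² = (-215 + 24*I)²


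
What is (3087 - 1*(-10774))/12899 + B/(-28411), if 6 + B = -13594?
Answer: 569231271/366473489 ≈ 1.5533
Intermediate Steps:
B = -13600 (B = -6 - 13594 = -13600)
(3087 - 1*(-10774))/12899 + B/(-28411) = (3087 - 1*(-10774))/12899 - 13600/(-28411) = (3087 + 10774)*(1/12899) - 13600*(-1/28411) = 13861*(1/12899) + 13600/28411 = 13861/12899 + 13600/28411 = 569231271/366473489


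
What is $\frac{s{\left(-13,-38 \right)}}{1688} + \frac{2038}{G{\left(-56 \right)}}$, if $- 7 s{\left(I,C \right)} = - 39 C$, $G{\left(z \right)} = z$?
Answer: $- \frac{107875}{2954} \approx -36.518$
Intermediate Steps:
$s{\left(I,C \right)} = \frac{39 C}{7}$ ($s{\left(I,C \right)} = - \frac{\left(-39\right) C}{7} = \frac{39 C}{7}$)
$\frac{s{\left(-13,-38 \right)}}{1688} + \frac{2038}{G{\left(-56 \right)}} = \frac{\frac{39}{7} \left(-38\right)}{1688} + \frac{2038}{-56} = \left(- \frac{1482}{7}\right) \frac{1}{1688} + 2038 \left(- \frac{1}{56}\right) = - \frac{741}{5908} - \frac{1019}{28} = - \frac{107875}{2954}$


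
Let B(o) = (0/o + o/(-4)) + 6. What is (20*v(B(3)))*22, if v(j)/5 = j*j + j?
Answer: 144375/2 ≈ 72188.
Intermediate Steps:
B(o) = 6 - o/4 (B(o) = (0 + o*(-1/4)) + 6 = (0 - o/4) + 6 = -o/4 + 6 = 6 - o/4)
v(j) = 5*j + 5*j**2 (v(j) = 5*(j*j + j) = 5*(j**2 + j) = 5*(j + j**2) = 5*j + 5*j**2)
(20*v(B(3)))*22 = (20*(5*(6 - 1/4*3)*(1 + (6 - 1/4*3))))*22 = (20*(5*(6 - 3/4)*(1 + (6 - 3/4))))*22 = (20*(5*(21/4)*(1 + 21/4)))*22 = (20*(5*(21/4)*(25/4)))*22 = (20*(2625/16))*22 = (13125/4)*22 = 144375/2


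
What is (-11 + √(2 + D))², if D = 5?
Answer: (11 - √7)² ≈ 69.793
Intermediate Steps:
(-11 + √(2 + D))² = (-11 + √(2 + 5))² = (-11 + √7)²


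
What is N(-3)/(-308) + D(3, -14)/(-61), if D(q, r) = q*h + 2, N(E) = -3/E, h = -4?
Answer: 3019/18788 ≈ 0.16069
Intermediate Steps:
D(q, r) = 2 - 4*q (D(q, r) = q*(-4) + 2 = -4*q + 2 = 2 - 4*q)
N(-3)/(-308) + D(3, -14)/(-61) = -3/(-3)/(-308) + (2 - 4*3)/(-61) = -3*(-⅓)*(-1/308) + (2 - 12)*(-1/61) = 1*(-1/308) - 10*(-1/61) = -1/308 + 10/61 = 3019/18788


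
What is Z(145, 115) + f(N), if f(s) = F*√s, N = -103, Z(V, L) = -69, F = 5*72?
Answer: -69 + 360*I*√103 ≈ -69.0 + 3653.6*I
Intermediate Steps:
F = 360
f(s) = 360*√s
Z(145, 115) + f(N) = -69 + 360*√(-103) = -69 + 360*(I*√103) = -69 + 360*I*√103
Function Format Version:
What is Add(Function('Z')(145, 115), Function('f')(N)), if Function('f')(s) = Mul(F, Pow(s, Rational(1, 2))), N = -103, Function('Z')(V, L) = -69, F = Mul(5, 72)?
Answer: Add(-69, Mul(360, I, Pow(103, Rational(1, 2)))) ≈ Add(-69.000, Mul(3653.6, I))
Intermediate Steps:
F = 360
Function('f')(s) = Mul(360, Pow(s, Rational(1, 2)))
Add(Function('Z')(145, 115), Function('f')(N)) = Add(-69, Mul(360, Pow(-103, Rational(1, 2)))) = Add(-69, Mul(360, Mul(I, Pow(103, Rational(1, 2))))) = Add(-69, Mul(360, I, Pow(103, Rational(1, 2))))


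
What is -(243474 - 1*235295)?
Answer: -8179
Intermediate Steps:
-(243474 - 1*235295) = -(243474 - 235295) = -1*8179 = -8179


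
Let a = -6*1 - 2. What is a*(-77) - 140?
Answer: 476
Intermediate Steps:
a = -8 (a = -6 - 2 = -8)
a*(-77) - 140 = -8*(-77) - 140 = 616 - 140 = 476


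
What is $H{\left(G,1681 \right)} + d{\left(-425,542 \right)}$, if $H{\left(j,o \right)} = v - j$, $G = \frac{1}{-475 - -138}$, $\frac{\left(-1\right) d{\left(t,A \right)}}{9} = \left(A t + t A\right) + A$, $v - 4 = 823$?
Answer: $\frac{1395937914}{337} \approx 4.1422 \cdot 10^{6}$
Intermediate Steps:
$v = 827$ ($v = 4 + 823 = 827$)
$d{\left(t,A \right)} = - 9 A - 18 A t$ ($d{\left(t,A \right)} = - 9 \left(\left(A t + t A\right) + A\right) = - 9 \left(\left(A t + A t\right) + A\right) = - 9 \left(2 A t + A\right) = - 9 \left(A + 2 A t\right) = - 9 A - 18 A t$)
$G = - \frac{1}{337}$ ($G = \frac{1}{-475 + 138} = \frac{1}{-337} = - \frac{1}{337} \approx -0.0029674$)
$H{\left(j,o \right)} = 827 - j$
$H{\left(G,1681 \right)} + d{\left(-425,542 \right)} = \left(827 - - \frac{1}{337}\right) - 4878 \left(1 + 2 \left(-425\right)\right) = \left(827 + \frac{1}{337}\right) - 4878 \left(1 - 850\right) = \frac{278700}{337} - 4878 \left(-849\right) = \frac{278700}{337} + 4141422 = \frac{1395937914}{337}$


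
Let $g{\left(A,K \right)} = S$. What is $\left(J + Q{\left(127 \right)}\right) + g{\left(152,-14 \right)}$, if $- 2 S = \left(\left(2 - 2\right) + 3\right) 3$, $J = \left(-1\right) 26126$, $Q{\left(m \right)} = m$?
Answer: $- \frac{52007}{2} \approx -26004.0$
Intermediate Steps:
$J = -26126$
$S = - \frac{9}{2}$ ($S = - \frac{\left(\left(2 - 2\right) + 3\right) 3}{2} = - \frac{\left(0 + 3\right) 3}{2} = - \frac{3 \cdot 3}{2} = \left(- \frac{1}{2}\right) 9 = - \frac{9}{2} \approx -4.5$)
$g{\left(A,K \right)} = - \frac{9}{2}$
$\left(J + Q{\left(127 \right)}\right) + g{\left(152,-14 \right)} = \left(-26126 + 127\right) - \frac{9}{2} = -25999 - \frac{9}{2} = - \frac{52007}{2}$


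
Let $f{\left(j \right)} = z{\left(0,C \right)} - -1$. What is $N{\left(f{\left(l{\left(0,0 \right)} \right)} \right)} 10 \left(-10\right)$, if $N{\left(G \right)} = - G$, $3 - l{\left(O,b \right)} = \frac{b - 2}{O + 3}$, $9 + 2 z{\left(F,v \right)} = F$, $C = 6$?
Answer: $-350$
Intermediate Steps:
$z{\left(F,v \right)} = - \frac{9}{2} + \frac{F}{2}$
$l{\left(O,b \right)} = 3 - \frac{-2 + b}{3 + O}$ ($l{\left(O,b \right)} = 3 - \frac{b - 2}{O + 3} = 3 - \frac{b - 2}{3 + O} = 3 - \frac{-2 + b}{3 + O}$)
$f{\left(j \right)} = - \frac{7}{2}$ ($f{\left(j \right)} = \left(- \frac{9}{2} + \frac{1}{2} \cdot 0\right) - -1 = \left(- \frac{9}{2} + 0\right) + 1 = - \frac{9}{2} + 1 = - \frac{7}{2}$)
$N{\left(f{\left(l{\left(0,0 \right)} \right)} \right)} 10 \left(-10\right) = \left(-1\right) \left(- \frac{7}{2}\right) 10 \left(-10\right) = \frac{7}{2} \cdot 10 \left(-10\right) = 35 \left(-10\right) = -350$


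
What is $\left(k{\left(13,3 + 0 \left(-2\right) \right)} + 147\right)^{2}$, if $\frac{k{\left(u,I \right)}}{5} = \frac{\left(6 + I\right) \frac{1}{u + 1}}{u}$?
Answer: $\frac{718186401}{33124} \approx 21682.0$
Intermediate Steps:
$k{\left(u,I \right)} = \frac{5 \left(6 + I\right)}{u \left(1 + u\right)}$ ($k{\left(u,I \right)} = 5 \frac{\left(6 + I\right) \frac{1}{u + 1}}{u} = 5 \frac{\left(6 + I\right) \frac{1}{1 + u}}{u} = 5 \frac{\frac{1}{1 + u} \left(6 + I\right)}{u} = 5 \frac{6 + I}{u \left(1 + u\right)} = \frac{5 \left(6 + I\right)}{u \left(1 + u\right)}$)
$\left(k{\left(13,3 + 0 \left(-2\right) \right)} + 147\right)^{2} = \left(\frac{5 \left(6 + \left(3 + 0 \left(-2\right)\right)\right)}{13 \left(1 + 13\right)} + 147\right)^{2} = \left(5 \cdot \frac{1}{13} \cdot \frac{1}{14} \left(6 + \left(3 + 0\right)\right) + 147\right)^{2} = \left(5 \cdot \frac{1}{13} \cdot \frac{1}{14} \left(6 + 3\right) + 147\right)^{2} = \left(5 \cdot \frac{1}{13} \cdot \frac{1}{14} \cdot 9 + 147\right)^{2} = \left(\frac{45}{182} + 147\right)^{2} = \left(\frac{26799}{182}\right)^{2} = \frac{718186401}{33124}$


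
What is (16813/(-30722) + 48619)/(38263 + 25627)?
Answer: 298731221/392565716 ≈ 0.76097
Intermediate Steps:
(16813/(-30722) + 48619)/(38263 + 25627) = (16813*(-1/30722) + 48619)/63890 = (-16813/30722 + 48619)*(1/63890) = (1493656105/30722)*(1/63890) = 298731221/392565716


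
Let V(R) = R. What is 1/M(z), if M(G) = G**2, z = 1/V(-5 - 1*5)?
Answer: 100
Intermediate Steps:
z = -1/10 (z = 1/(-5 - 1*5) = 1/(-5 - 5) = 1/(-10) = -1/10 ≈ -0.10000)
1/M(z) = 1/((-1/10)**2) = 1/(1/100) = 100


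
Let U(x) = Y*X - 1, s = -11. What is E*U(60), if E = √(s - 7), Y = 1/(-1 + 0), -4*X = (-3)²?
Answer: 15*I*√2/4 ≈ 5.3033*I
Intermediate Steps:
X = -9/4 (X = -¼*(-3)² = -¼*9 = -9/4 ≈ -2.2500)
Y = -1 (Y = 1/(-1) = -1)
U(x) = 5/4 (U(x) = -1*(-9/4) - 1 = 9/4 - 1 = 5/4)
E = 3*I*√2 (E = √(-11 - 7) = √(-18) = 3*I*√2 ≈ 4.2426*I)
E*U(60) = (3*I*√2)*(5/4) = 15*I*√2/4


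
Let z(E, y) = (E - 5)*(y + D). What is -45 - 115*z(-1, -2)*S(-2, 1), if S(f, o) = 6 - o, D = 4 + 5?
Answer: 24105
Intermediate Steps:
D = 9
z(E, y) = (-5 + E)*(9 + y) (z(E, y) = (E - 5)*(y + 9) = (-5 + E)*(9 + y))
-45 - 115*z(-1, -2)*S(-2, 1) = -45 - 115*(-45 - 5*(-2) + 9*(-1) - 1*(-2))*(6 - 1*1) = -45 - 115*(-45 + 10 - 9 + 2)*(6 - 1) = -45 - (-4830)*5 = -45 - 115*(-210) = -45 + 24150 = 24105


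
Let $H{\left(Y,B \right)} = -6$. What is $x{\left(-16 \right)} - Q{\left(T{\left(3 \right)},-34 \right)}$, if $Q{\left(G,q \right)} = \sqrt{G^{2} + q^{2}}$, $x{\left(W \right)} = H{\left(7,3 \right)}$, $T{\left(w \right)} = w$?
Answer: $-6 - \sqrt{1165} \approx -40.132$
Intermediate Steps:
$x{\left(W \right)} = -6$
$x{\left(-16 \right)} - Q{\left(T{\left(3 \right)},-34 \right)} = -6 - \sqrt{3^{2} + \left(-34\right)^{2}} = -6 - \sqrt{9 + 1156} = -6 - \sqrt{1165}$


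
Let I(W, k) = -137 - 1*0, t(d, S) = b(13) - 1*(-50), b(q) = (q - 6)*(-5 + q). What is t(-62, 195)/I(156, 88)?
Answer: -106/137 ≈ -0.77372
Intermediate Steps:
b(q) = (-6 + q)*(-5 + q)
t(d, S) = 106 (t(d, S) = (30 + 13² - 11*13) - 1*(-50) = (30 + 169 - 143) + 50 = 56 + 50 = 106)
I(W, k) = -137 (I(W, k) = -137 + 0 = -137)
t(-62, 195)/I(156, 88) = 106/(-137) = 106*(-1/137) = -106/137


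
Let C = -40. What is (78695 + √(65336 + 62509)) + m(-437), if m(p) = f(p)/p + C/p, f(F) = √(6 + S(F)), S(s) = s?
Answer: 34389755/437 + 3*√14205 - I*√431/437 ≈ 79053.0 - 0.047507*I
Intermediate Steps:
f(F) = √(6 + F)
m(p) = -40/p + √(6 + p)/p (m(p) = √(6 + p)/p - 40/p = -40/p + √(6 + p)/p)
(78695 + √(65336 + 62509)) + m(-437) = (78695 + √(65336 + 62509)) + (-40 + √(6 - 437))/(-437) = (78695 + √127845) - (-40 + √(-431))/437 = (78695 + 3*√14205) - (-40 + I*√431)/437 = (78695 + 3*√14205) + (40/437 - I*√431/437) = 34389755/437 + 3*√14205 - I*√431/437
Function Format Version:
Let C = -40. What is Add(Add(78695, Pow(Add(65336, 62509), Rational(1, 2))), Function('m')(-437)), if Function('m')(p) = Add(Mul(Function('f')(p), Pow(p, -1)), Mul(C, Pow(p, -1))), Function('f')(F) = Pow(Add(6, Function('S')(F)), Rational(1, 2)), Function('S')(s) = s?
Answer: Add(Rational(34389755, 437), Mul(3, Pow(14205, Rational(1, 2))), Mul(Rational(-1, 437), I, Pow(431, Rational(1, 2)))) ≈ Add(79053., Mul(-0.047507, I))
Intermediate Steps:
Function('f')(F) = Pow(Add(6, F), Rational(1, 2))
Function('m')(p) = Add(Mul(-40, Pow(p, -1)), Mul(Pow(p, -1), Pow(Add(6, p), Rational(1, 2)))) (Function('m')(p) = Add(Mul(Pow(Add(6, p), Rational(1, 2)), Pow(p, -1)), Mul(-40, Pow(p, -1))) = Add(Mul(Pow(p, -1), Pow(Add(6, p), Rational(1, 2))), Mul(-40, Pow(p, -1))) = Add(Mul(-40, Pow(p, -1)), Mul(Pow(p, -1), Pow(Add(6, p), Rational(1, 2)))))
Add(Add(78695, Pow(Add(65336, 62509), Rational(1, 2))), Function('m')(-437)) = Add(Add(78695, Pow(Add(65336, 62509), Rational(1, 2))), Mul(Pow(-437, -1), Add(-40, Pow(Add(6, -437), Rational(1, 2))))) = Add(Add(78695, Pow(127845, Rational(1, 2))), Mul(Rational(-1, 437), Add(-40, Pow(-431, Rational(1, 2))))) = Add(Add(78695, Mul(3, Pow(14205, Rational(1, 2)))), Mul(Rational(-1, 437), Add(-40, Mul(I, Pow(431, Rational(1, 2)))))) = Add(Add(78695, Mul(3, Pow(14205, Rational(1, 2)))), Add(Rational(40, 437), Mul(Rational(-1, 437), I, Pow(431, Rational(1, 2))))) = Add(Rational(34389755, 437), Mul(3, Pow(14205, Rational(1, 2))), Mul(Rational(-1, 437), I, Pow(431, Rational(1, 2))))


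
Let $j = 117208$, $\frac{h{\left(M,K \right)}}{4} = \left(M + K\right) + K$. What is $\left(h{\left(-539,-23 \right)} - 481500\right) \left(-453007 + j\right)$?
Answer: $162472988160$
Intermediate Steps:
$h{\left(M,K \right)} = 4 M + 8 K$ ($h{\left(M,K \right)} = 4 \left(\left(M + K\right) + K\right) = 4 \left(\left(K + M\right) + K\right) = 4 \left(M + 2 K\right) = 4 M + 8 K$)
$\left(h{\left(-539,-23 \right)} - 481500\right) \left(-453007 + j\right) = \left(\left(4 \left(-539\right) + 8 \left(-23\right)\right) - 481500\right) \left(-453007 + 117208\right) = \left(\left(-2156 - 184\right) - 481500\right) \left(-335799\right) = \left(-2340 - 481500\right) \left(-335799\right) = \left(-483840\right) \left(-335799\right) = 162472988160$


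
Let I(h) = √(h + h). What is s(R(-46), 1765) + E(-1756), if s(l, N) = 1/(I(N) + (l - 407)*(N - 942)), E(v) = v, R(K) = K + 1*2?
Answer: -241923053423817/137769392399 - √3530/137769392399 ≈ -1756.0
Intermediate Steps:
R(K) = 2 + K (R(K) = K + 2 = 2 + K)
I(h) = √2*√h (I(h) = √(2*h) = √2*√h)
s(l, N) = 1/(√2*√N + (-942 + N)*(-407 + l)) (s(l, N) = 1/(√2*√N + (l - 407)*(N - 942)) = 1/(√2*√N + (-407 + l)*(-942 + N)) = 1/(√2*√N + (-942 + N)*(-407 + l)))
s(R(-46), 1765) + E(-1756) = 1/(383394 - 942*(2 - 46) - 407*1765 + 1765*(2 - 46) + √2*√1765) - 1756 = 1/(383394 - 942*(-44) - 718355 + 1765*(-44) + √3530) - 1756 = 1/(383394 + 41448 - 718355 - 77660 + √3530) - 1756 = 1/(-371173 + √3530) - 1756 = -1756 + 1/(-371173 + √3530)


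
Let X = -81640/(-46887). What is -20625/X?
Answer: -193408875/16328 ≈ -11845.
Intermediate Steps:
X = 81640/46887 (X = -81640*(-1/46887) = 81640/46887 ≈ 1.7412)
-20625/X = -20625/81640/46887 = -20625*46887/81640 = -193408875/16328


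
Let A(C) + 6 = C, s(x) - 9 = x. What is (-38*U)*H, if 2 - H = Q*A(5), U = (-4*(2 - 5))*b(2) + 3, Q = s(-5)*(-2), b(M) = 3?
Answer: 8892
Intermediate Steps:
s(x) = 9 + x
A(C) = -6 + C
Q = -8 (Q = (9 - 5)*(-2) = 4*(-2) = -8)
U = 39 (U = -4*(2 - 5)*3 + 3 = -4*(-3)*3 + 3 = 12*3 + 3 = 36 + 3 = 39)
H = -6 (H = 2 - (-8)*(-6 + 5) = 2 - (-8)*(-1) = 2 - 1*8 = 2 - 8 = -6)
(-38*U)*H = -38*39*(-6) = -1482*(-6) = 8892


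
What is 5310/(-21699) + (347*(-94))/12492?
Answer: -123937/43398 ≈ -2.8558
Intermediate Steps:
5310/(-21699) + (347*(-94))/12492 = 5310*(-1/21699) - 32618*1/12492 = -590/2411 - 47/18 = -123937/43398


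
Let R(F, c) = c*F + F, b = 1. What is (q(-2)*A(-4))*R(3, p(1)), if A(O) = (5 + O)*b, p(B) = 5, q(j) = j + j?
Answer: -72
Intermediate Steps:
q(j) = 2*j
R(F, c) = F + F*c (R(F, c) = F*c + F = F + F*c)
A(O) = 5 + O (A(O) = (5 + O)*1 = 5 + O)
(q(-2)*A(-4))*R(3, p(1)) = ((2*(-2))*(5 - 4))*(3*(1 + 5)) = (-4*1)*(3*6) = -4*18 = -72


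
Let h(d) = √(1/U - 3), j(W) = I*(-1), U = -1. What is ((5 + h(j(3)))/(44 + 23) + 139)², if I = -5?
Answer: 86825120/4489 + 37272*I/4489 ≈ 19342.0 + 8.303*I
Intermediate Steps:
j(W) = 5 (j(W) = -5*(-1) = 5)
h(d) = 2*I (h(d) = √(1/(-1) - 3) = √(-1 - 3) = √(-4) = 2*I)
((5 + h(j(3)))/(44 + 23) + 139)² = ((5 + 2*I)/(44 + 23) + 139)² = ((5 + 2*I)/67 + 139)² = ((5 + 2*I)*(1/67) + 139)² = ((5/67 + 2*I/67) + 139)² = (9318/67 + 2*I/67)²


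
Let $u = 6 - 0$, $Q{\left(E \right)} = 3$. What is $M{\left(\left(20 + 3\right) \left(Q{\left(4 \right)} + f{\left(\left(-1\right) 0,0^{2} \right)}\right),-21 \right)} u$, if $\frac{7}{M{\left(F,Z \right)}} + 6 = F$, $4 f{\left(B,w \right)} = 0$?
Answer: $\frac{2}{3} \approx 0.66667$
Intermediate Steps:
$f{\left(B,w \right)} = 0$ ($f{\left(B,w \right)} = \frac{1}{4} \cdot 0 = 0$)
$M{\left(F,Z \right)} = \frac{7}{-6 + F}$
$u = 6$ ($u = 6 + 0 = 6$)
$M{\left(\left(20 + 3\right) \left(Q{\left(4 \right)} + f{\left(\left(-1\right) 0,0^{2} \right)}\right),-21 \right)} u = \frac{7}{-6 + \left(20 + 3\right) \left(3 + 0\right)} 6 = \frac{7}{-6 + 23 \cdot 3} \cdot 6 = \frac{7}{-6 + 69} \cdot 6 = \frac{7}{63} \cdot 6 = 7 \cdot \frac{1}{63} \cdot 6 = \frac{1}{9} \cdot 6 = \frac{2}{3}$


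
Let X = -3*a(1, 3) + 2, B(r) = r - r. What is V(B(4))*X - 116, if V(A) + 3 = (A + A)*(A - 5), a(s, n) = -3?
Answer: -149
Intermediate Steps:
B(r) = 0
V(A) = -3 + 2*A*(-5 + A) (V(A) = -3 + (A + A)*(A - 5) = -3 + (2*A)*(-5 + A) = -3 + 2*A*(-5 + A))
X = 11 (X = -3*(-3) + 2 = 9 + 2 = 11)
V(B(4))*X - 116 = (-3 - 10*0 + 2*0**2)*11 - 116 = (-3 + 0 + 2*0)*11 - 116 = (-3 + 0 + 0)*11 - 116 = -3*11 - 116 = -33 - 116 = -149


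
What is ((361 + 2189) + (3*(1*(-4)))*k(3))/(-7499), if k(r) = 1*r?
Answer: -2514/7499 ≈ -0.33524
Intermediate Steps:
k(r) = r
((361 + 2189) + (3*(1*(-4)))*k(3))/(-7499) = ((361 + 2189) + (3*(1*(-4)))*3)/(-7499) = (2550 + (3*(-4))*3)*(-1/7499) = (2550 - 12*3)*(-1/7499) = (2550 - 36)*(-1/7499) = 2514*(-1/7499) = -2514/7499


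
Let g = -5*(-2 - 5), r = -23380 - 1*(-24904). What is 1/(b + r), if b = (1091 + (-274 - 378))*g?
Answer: 1/16889 ≈ 5.9210e-5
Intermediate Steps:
r = 1524 (r = -23380 + 24904 = 1524)
g = 35 (g = -5*(-7) = 35)
b = 15365 (b = (1091 + (-274 - 378))*35 = (1091 - 652)*35 = 439*35 = 15365)
1/(b + r) = 1/(15365 + 1524) = 1/16889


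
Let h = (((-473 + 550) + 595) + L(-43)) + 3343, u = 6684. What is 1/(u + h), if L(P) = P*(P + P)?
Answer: 1/14397 ≈ 6.9459e-5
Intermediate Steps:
L(P) = 2*P² (L(P) = P*(2*P) = 2*P²)
h = 7713 (h = (((-473 + 550) + 595) + 2*(-43)²) + 3343 = ((77 + 595) + 2*1849) + 3343 = (672 + 3698) + 3343 = 4370 + 3343 = 7713)
1/(u + h) = 1/(6684 + 7713) = 1/14397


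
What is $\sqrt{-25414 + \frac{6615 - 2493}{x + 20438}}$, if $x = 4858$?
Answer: $\frac{i \sqrt{112930552798}}{2108} \approx 159.42 i$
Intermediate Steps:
$\sqrt{-25414 + \frac{6615 - 2493}{x + 20438}} = \sqrt{-25414 + \frac{6615 - 2493}{4858 + 20438}} = \sqrt{-25414 + \frac{4122}{25296}} = \sqrt{-25414 + 4122 \cdot \frac{1}{25296}} = \sqrt{-25414 + \frac{687}{4216}} = \sqrt{- \frac{107144737}{4216}} = \frac{i \sqrt{112930552798}}{2108}$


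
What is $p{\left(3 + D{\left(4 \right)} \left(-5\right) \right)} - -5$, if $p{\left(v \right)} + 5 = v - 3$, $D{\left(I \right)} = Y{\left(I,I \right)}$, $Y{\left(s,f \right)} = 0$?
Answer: $0$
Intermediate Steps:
$D{\left(I \right)} = 0$
$p{\left(v \right)} = -8 + v$ ($p{\left(v \right)} = -5 + \left(v - 3\right) = -5 + \left(-3 + v\right) = -8 + v$)
$p{\left(3 + D{\left(4 \right)} \left(-5\right) \right)} - -5 = \left(-8 + \left(3 + 0 \left(-5\right)\right)\right) - -5 = \left(-8 + \left(3 + 0\right)\right) + 5 = \left(-8 + 3\right) + 5 = -5 + 5 = 0$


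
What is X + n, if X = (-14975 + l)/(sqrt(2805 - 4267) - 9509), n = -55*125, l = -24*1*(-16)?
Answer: -621516237306/90422543 + 14591*I*sqrt(1462)/90422543 ≈ -6873.5 + 0.00617*I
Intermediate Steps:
l = 384 (l = -24*(-16) = 384)
n = -6875
X = -14591/(-9509 + I*sqrt(1462)) (X = (-14975 + 384)/(sqrt(2805 - 4267) - 9509) = -14591/(sqrt(-1462) - 9509) = -14591/(I*sqrt(1462) - 9509) = -14591/(-9509 + I*sqrt(1462)) ≈ 1.5344 + 0.00617*I)
X + n = (138745819/90422543 + 14591*I*sqrt(1462)/90422543) - 6875 = -621516237306/90422543 + 14591*I*sqrt(1462)/90422543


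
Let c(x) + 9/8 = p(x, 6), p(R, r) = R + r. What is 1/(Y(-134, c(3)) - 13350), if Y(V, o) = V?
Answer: -1/13484 ≈ -7.4162e-5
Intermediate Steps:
c(x) = 39/8 + x (c(x) = -9/8 + (x + 6) = -9/8 + (6 + x) = 39/8 + x)
1/(Y(-134, c(3)) - 13350) = 1/(-134 - 13350) = 1/(-13484) = -1/13484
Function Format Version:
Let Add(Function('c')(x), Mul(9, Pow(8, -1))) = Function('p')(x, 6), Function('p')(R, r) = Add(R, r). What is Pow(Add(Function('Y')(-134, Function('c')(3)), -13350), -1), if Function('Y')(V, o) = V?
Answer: Rational(-1, 13484) ≈ -7.4162e-5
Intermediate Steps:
Function('c')(x) = Add(Rational(39, 8), x) (Function('c')(x) = Add(Rational(-9, 8), Add(x, 6)) = Add(Rational(-9, 8), Add(6, x)) = Add(Rational(39, 8), x))
Pow(Add(Function('Y')(-134, Function('c')(3)), -13350), -1) = Pow(Add(-134, -13350), -1) = Pow(-13484, -1) = Rational(-1, 13484)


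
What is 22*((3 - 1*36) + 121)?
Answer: 1936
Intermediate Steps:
22*((3 - 1*36) + 121) = 22*((3 - 36) + 121) = 22*(-33 + 121) = 22*88 = 1936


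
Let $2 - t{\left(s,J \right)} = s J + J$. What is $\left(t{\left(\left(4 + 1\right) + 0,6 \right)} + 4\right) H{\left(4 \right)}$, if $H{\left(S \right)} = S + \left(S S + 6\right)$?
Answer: $-780$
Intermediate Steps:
$H{\left(S \right)} = 6 + S + S^{2}$ ($H{\left(S \right)} = S + \left(S^{2} + 6\right) = S + \left(6 + S^{2}\right) = 6 + S + S^{2}$)
$t{\left(s,J \right)} = 2 - J - J s$ ($t{\left(s,J \right)} = 2 - \left(s J + J\right) = 2 - \left(J s + J\right) = 2 - \left(J + J s\right) = 2 - J - J s$)
$\left(t{\left(\left(4 + 1\right) + 0,6 \right)} + 4\right) H{\left(4 \right)} = \left(\left(2 - 6 - 6 \left(\left(4 + 1\right) + 0\right)\right) + 4\right) \left(6 + 4 + 4^{2}\right) = \left(\left(2 - 6 - 6 \left(5 + 0\right)\right) + 4\right) \left(6 + 4 + 16\right) = \left(\left(2 - 6 - 6 \cdot 5\right) + 4\right) 26 = \left(\left(2 - 6 - 30\right) + 4\right) 26 = \left(-34 + 4\right) 26 = \left(-30\right) 26 = -780$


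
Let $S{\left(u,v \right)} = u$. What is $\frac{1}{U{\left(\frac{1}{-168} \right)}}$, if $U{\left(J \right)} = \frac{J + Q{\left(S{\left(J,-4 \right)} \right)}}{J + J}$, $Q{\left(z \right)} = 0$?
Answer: $2$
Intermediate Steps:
$U{\left(J \right)} = \frac{1}{2}$ ($U{\left(J \right)} = \frac{J + 0}{J + J} = \frac{J}{2 J} = J \frac{1}{2 J} = \frac{1}{2}$)
$\frac{1}{U{\left(\frac{1}{-168} \right)}} = \frac{1}{\frac{1}{2}} = 2$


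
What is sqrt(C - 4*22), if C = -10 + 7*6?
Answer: 2*I*sqrt(14) ≈ 7.4833*I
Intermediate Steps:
C = 32 (C = -10 + 42 = 32)
sqrt(C - 4*22) = sqrt(32 - 4*22) = sqrt(32 - 88) = sqrt(-56) = 2*I*sqrt(14)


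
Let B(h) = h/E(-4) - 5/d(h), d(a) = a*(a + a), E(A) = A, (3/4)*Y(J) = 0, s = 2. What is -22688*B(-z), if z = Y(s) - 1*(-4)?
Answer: -19143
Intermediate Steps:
Y(J) = 0 (Y(J) = (4/3)*0 = 0)
z = 4 (z = 0 - 1*(-4) = 0 + 4 = 4)
d(a) = 2*a² (d(a) = a*(2*a) = 2*a²)
B(h) = -5/(2*h²) - h/4 (B(h) = h/(-4) - 5*1/(2*h²) = h*(-¼) - 5/(2*h²) = -h/4 - 5/(2*h²) = -5/(2*h²) - h/4)
-22688*B(-z) = -5672*(-10 - (-1*4)³)/(-1*4)² = -5672*(-10 - 1*(-4)³)/(-4)² = -5672*(-10 - 1*(-64))/16 = -5672*(-10 + 64)/16 = -5672*54/16 = -22688*27/32 = -19143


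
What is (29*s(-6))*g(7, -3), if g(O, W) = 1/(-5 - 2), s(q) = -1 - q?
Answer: -145/7 ≈ -20.714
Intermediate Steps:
g(O, W) = -1/7 (g(O, W) = 1/(-7) = -1/7)
(29*s(-6))*g(7, -3) = (29*(-1 - 1*(-6)))*(-1/7) = (29*(-1 + 6))*(-1/7) = (29*5)*(-1/7) = 145*(-1/7) = -145/7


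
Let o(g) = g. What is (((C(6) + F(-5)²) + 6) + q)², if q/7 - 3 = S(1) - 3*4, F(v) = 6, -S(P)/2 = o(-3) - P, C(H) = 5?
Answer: 1600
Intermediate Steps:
S(P) = 6 + 2*P (S(P) = -2*(-3 - P) = 6 + 2*P)
q = -7 (q = 21 + 7*((6 + 2*1) - 3*4) = 21 + 7*((6 + 2) - 1*12) = 21 + 7*(8 - 12) = 21 + 7*(-4) = 21 - 28 = -7)
(((C(6) + F(-5)²) + 6) + q)² = (((5 + 6²) + 6) - 7)² = (((5 + 36) + 6) - 7)² = ((41 + 6) - 7)² = (47 - 7)² = 40² = 1600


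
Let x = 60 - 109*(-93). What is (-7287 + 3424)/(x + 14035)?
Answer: -3863/24232 ≈ -0.15942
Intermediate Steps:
x = 10197 (x = 60 + 10137 = 10197)
(-7287 + 3424)/(x + 14035) = (-7287 + 3424)/(10197 + 14035) = -3863/24232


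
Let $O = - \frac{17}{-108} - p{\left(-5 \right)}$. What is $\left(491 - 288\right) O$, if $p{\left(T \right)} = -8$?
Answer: $\frac{178843}{108} \approx 1656.0$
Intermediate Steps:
$O = \frac{881}{108}$ ($O = - \frac{17}{-108} - -8 = \left(-17\right) \left(- \frac{1}{108}\right) + 8 = \frac{17}{108} + 8 = \frac{881}{108} \approx 8.1574$)
$\left(491 - 288\right) O = \left(491 - 288\right) \frac{881}{108} = 203 \cdot \frac{881}{108} = \frac{178843}{108}$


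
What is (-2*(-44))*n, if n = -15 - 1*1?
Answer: -1408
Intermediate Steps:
n = -16 (n = -15 - 1 = -16)
(-2*(-44))*n = -2*(-44)*(-16) = 88*(-16) = -1408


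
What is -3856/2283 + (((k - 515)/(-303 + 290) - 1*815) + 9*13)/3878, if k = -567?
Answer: -106321060/57547581 ≈ -1.8475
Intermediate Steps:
-3856/2283 + (((k - 515)/(-303 + 290) - 1*815) + 9*13)/3878 = -3856/2283 + (((-567 - 515)/(-303 + 290) - 1*815) + 9*13)/3878 = -3856*1/2283 + ((-1082/(-13) - 815) + 117)*(1/3878) = -3856/2283 + ((-1082*(-1/13) - 815) + 117)*(1/3878) = -3856/2283 + ((1082/13 - 815) + 117)*(1/3878) = -3856/2283 + (-9513/13 + 117)*(1/3878) = -3856/2283 - 7992/13*1/3878 = -3856/2283 - 3996/25207 = -106321060/57547581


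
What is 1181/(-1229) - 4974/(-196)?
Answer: 2940785/120442 ≈ 24.417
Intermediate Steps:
1181/(-1229) - 4974/(-196) = 1181*(-1/1229) - 4974*(-1/196) = -1181/1229 + 2487/98 = 2940785/120442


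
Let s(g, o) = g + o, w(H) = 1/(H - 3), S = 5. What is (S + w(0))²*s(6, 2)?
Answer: 1568/9 ≈ 174.22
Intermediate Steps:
w(H) = 1/(-3 + H)
(S + w(0))²*s(6, 2) = (5 + 1/(-3 + 0))²*(6 + 2) = (5 + 1/(-3))²*8 = (5 - ⅓)²*8 = (14/3)²*8 = (196/9)*8 = 1568/9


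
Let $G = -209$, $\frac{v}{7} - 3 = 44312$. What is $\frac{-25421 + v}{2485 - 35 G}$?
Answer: $\frac{35598}{1225} \approx 29.06$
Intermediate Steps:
$v = 310205$ ($v = 21 + 7 \cdot 44312 = 21 + 310184 = 310205$)
$\frac{-25421 + v}{2485 - 35 G} = \frac{-25421 + 310205}{2485 - -7315} = \frac{284784}{2485 + 7315} = \frac{284784}{9800} = 284784 \cdot \frac{1}{9800} = \frac{35598}{1225}$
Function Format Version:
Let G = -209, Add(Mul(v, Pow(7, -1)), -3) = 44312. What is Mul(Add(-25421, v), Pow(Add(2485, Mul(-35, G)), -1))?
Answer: Rational(35598, 1225) ≈ 29.060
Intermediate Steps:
v = 310205 (v = Add(21, Mul(7, 44312)) = Add(21, 310184) = 310205)
Mul(Add(-25421, v), Pow(Add(2485, Mul(-35, G)), -1)) = Mul(Add(-25421, 310205), Pow(Add(2485, Mul(-35, -209)), -1)) = Mul(284784, Pow(Add(2485, 7315), -1)) = Mul(284784, Pow(9800, -1)) = Mul(284784, Rational(1, 9800)) = Rational(35598, 1225)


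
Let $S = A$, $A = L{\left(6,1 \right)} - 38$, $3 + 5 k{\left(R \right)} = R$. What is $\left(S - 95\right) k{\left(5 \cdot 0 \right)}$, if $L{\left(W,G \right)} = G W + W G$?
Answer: $\frac{363}{5} \approx 72.6$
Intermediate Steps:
$k{\left(R \right)} = - \frac{3}{5} + \frac{R}{5}$
$L{\left(W,G \right)} = 2 G W$ ($L{\left(W,G \right)} = G W + G W = 2 G W$)
$A = -26$ ($A = 2 \cdot 1 \cdot 6 - 38 = 12 - 38 = -26$)
$S = -26$
$\left(S - 95\right) k{\left(5 \cdot 0 \right)} = \left(-26 - 95\right) \left(- \frac{3}{5} + \frac{5 \cdot 0}{5}\right) = - 121 \left(- \frac{3}{5} + \frac{1}{5} \cdot 0\right) = - 121 \left(- \frac{3}{5} + 0\right) = \left(-121\right) \left(- \frac{3}{5}\right) = \frac{363}{5}$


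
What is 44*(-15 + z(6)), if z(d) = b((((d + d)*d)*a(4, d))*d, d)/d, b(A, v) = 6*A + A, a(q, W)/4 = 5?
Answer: 442860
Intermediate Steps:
a(q, W) = 20 (a(q, W) = 4*5 = 20)
b(A, v) = 7*A
z(d) = 280*d² (z(d) = (7*((((d + d)*d)*20)*d))/d = (7*((((2*d)*d)*20)*d))/d = (7*(((2*d²)*20)*d))/d = (7*((40*d²)*d))/d = (7*(40*d³))/d = (280*d³)/d = 280*d²)
44*(-15 + z(6)) = 44*(-15 + 280*6²) = 44*(-15 + 280*36) = 44*(-15 + 10080) = 44*10065 = 442860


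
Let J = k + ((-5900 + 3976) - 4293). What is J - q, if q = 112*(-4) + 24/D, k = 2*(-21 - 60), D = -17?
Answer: -100803/17 ≈ -5929.6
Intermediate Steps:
k = -162 (k = 2*(-81) = -162)
q = -7640/17 (q = 112*(-4) + 24/(-17) = -448 + 24*(-1/17) = -448 - 24/17 = -7640/17 ≈ -449.41)
J = -6379 (J = -162 + ((-5900 + 3976) - 4293) = -162 + (-1924 - 4293) = -162 - 6217 = -6379)
J - q = -6379 - 1*(-7640/17) = -6379 + 7640/17 = -100803/17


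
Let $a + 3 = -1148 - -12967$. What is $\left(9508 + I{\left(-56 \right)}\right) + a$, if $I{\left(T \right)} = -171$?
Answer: $21153$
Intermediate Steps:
$a = 11816$ ($a = -3 - -11819 = -3 + \left(-1148 + 12967\right) = -3 + 11819 = 11816$)
$\left(9508 + I{\left(-56 \right)}\right) + a = \left(9508 - 171\right) + 11816 = 9337 + 11816 = 21153$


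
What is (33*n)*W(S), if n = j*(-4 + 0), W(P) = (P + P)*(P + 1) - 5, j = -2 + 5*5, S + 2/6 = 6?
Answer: -642620/3 ≈ -2.1421e+5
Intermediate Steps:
S = 17/3 (S = -⅓ + 6 = 17/3 ≈ 5.6667)
j = 23 (j = -2 + 25 = 23)
W(P) = -5 + 2*P*(1 + P) (W(P) = (2*P)*(1 + P) - 5 = 2*P*(1 + P) - 5 = -5 + 2*P*(1 + P))
n = -92 (n = 23*(-4 + 0) = 23*(-4) = -92)
(33*n)*W(S) = (33*(-92))*(-5 + 2*(17/3) + 2*(17/3)²) = -3036*(-5 + 34/3 + 2*(289/9)) = -3036*(-5 + 34/3 + 578/9) = -3036*635/9 = -642620/3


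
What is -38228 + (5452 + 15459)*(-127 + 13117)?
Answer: 271595662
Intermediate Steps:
-38228 + (5452 + 15459)*(-127 + 13117) = -38228 + 20911*12990 = -38228 + 271633890 = 271595662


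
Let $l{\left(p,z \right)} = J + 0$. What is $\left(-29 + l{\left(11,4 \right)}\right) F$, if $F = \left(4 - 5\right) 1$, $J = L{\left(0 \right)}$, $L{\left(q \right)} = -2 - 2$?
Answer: $33$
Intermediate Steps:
$L{\left(q \right)} = -4$ ($L{\left(q \right)} = -2 - 2 = -4$)
$J = -4$
$l{\left(p,z \right)} = -4$ ($l{\left(p,z \right)} = -4 + 0 = -4$)
$F = -1$ ($F = \left(-1\right) 1 = -1$)
$\left(-29 + l{\left(11,4 \right)}\right) F = \left(-29 - 4\right) \left(-1\right) = \left(-33\right) \left(-1\right) = 33$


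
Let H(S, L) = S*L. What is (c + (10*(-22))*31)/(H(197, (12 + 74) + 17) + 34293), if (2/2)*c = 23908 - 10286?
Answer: 3401/27292 ≈ 0.12462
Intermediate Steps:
c = 13622 (c = 23908 - 10286 = 13622)
H(S, L) = L*S
(c + (10*(-22))*31)/(H(197, (12 + 74) + 17) + 34293) = (13622 + (10*(-22))*31)/(((12 + 74) + 17)*197 + 34293) = (13622 - 220*31)/((86 + 17)*197 + 34293) = (13622 - 6820)/(103*197 + 34293) = 6802/(20291 + 34293) = 6802/54584 = 6802*(1/54584) = 3401/27292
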